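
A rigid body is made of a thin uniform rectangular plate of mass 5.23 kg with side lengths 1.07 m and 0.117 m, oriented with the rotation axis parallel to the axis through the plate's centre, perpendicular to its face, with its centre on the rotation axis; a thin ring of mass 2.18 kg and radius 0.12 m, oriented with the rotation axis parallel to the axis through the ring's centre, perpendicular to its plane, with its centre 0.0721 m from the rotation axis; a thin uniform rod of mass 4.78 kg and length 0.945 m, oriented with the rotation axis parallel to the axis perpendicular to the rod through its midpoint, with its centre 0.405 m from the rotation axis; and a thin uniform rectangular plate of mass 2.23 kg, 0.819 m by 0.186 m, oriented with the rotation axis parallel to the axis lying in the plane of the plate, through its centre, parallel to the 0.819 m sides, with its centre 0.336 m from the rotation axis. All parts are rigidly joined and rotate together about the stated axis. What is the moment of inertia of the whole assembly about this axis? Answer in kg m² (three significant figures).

Rectangular plate: I_cm = (1/12)M(a²+b²) = (1/12)(5.23)[(1.07)² + (0.117)²] = 0.50495 kg m²; axis through the centre, so I = 0.50495 kg m².
Thin ring: I_cm = MR² = (2.18)(0.12)² = 0.031392 kg m²; centre at d = 0.0721 m, so the parallel axis theorem gives I = 0.031392 + (2.18)(0.0721)² = 0.042725 kg m².
Thin rod: I_cm = (1/12)ML² = (1/12)(4.78)(0.945)² = 0.35572 kg m²; centre at d = 0.405 m, so the parallel axis theorem gives I = 0.35572 + (4.78)(0.405)² = 1.1398 kg m².
Rectangular plate: I_cm = (1/12)Mb² = (1/12)(2.23)(0.186)² = 0.0064291 kg m²; centre at d = 0.336 m, so the parallel axis theorem gives I = 0.0064291 + (2.23)(0.336)² = 0.25819 kg m².
Total I = 0.50495 + 0.042725 + 1.1398 + 0.25819 = 1.9456 kg m².

1.95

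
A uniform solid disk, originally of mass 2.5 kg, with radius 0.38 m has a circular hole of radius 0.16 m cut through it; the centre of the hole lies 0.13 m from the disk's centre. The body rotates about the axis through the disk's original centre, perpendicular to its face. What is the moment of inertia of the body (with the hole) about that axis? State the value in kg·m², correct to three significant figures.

0.167

Unpierced body about its centre: I₀ = (1/2)MR² = (1/2)(2.5)(0.38)² = 0.1805 kg·m².
The removed disk has mass m = M·(r/R)² = (2.5)(0.16/0.38)² = 0.44321 kg (same uniform areal density).
Its moment of inertia about the rotation axis (parallel-axis theorem): I_hole = (1/2)mr² + md² = (1/2)(0.44321)(0.16)² + (0.44321)(0.13)² = 0.013163 kg·m².
Treating the hole as negative mass, I = I₀ − I_hole = 0.1805 − 0.013163 = 0.16734 kg·m².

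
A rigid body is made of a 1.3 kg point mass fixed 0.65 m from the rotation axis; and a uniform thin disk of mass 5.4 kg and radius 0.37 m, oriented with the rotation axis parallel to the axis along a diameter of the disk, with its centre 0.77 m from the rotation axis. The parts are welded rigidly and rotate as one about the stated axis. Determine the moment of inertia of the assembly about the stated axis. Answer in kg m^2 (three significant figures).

3.94

Point mass: I_cm = 0; centre at d = 0.65 m, so the parallel axis theorem gives I = 0 + (1.3)(0.65)² = 0.54925 kg m^2.
Thin disk: I_cm = (1/4)MR² = (1/4)(5.4)(0.37)² = 0.18482 kg m^2; centre at d = 0.77 m, so the parallel axis theorem gives I = 0.18482 + (5.4)(0.77)² = 3.3865 kg m^2.
Total I = 0.54925 + 3.3865 = 3.9357 kg m^2.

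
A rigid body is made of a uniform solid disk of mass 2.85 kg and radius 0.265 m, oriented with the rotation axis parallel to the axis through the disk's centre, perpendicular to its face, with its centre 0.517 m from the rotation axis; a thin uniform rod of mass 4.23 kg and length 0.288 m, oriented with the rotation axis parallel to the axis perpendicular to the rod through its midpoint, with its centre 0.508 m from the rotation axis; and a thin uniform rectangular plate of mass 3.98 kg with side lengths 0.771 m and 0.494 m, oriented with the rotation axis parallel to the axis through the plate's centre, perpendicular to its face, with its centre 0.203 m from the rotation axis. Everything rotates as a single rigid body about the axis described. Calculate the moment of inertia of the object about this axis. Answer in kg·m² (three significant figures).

2.42

Solid disk: I_cm = (1/2)MR² = (1/2)(2.85)(0.265)² = 0.10007 kg·m²; centre at d = 0.517 m, so the parallel axis theorem gives I = 0.10007 + (2.85)(0.517)² = 0.86184 kg·m².
Thin rod: I_cm = (1/12)ML² = (1/12)(4.23)(0.288)² = 0.029238 kg·m²; centre at d = 0.508 m, so the parallel axis theorem gives I = 0.029238 + (4.23)(0.508)² = 1.1208 kg·m².
Rectangular plate: I_cm = (1/12)M(a²+b²) = (1/12)(3.98)[(0.771)² + (0.494)²] = 0.27809 kg·m²; centre at d = 0.203 m, so the parallel axis theorem gives I = 0.27809 + (3.98)(0.203)² = 0.44211 kg·m².
Total I = 0.86184 + 1.1208 + 0.44211 = 2.4248 kg·m².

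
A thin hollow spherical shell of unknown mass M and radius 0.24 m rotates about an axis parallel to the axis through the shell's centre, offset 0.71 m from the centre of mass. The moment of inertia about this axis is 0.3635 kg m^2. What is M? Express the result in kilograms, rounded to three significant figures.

I = I_cm + Md² = (2/3)MR² + Md² = M·[0.666667·(0.24)² + (0.71)²] = M·0.5425.
So M = 0.3635 / 0.5425 = 0.67005 kg.

0.670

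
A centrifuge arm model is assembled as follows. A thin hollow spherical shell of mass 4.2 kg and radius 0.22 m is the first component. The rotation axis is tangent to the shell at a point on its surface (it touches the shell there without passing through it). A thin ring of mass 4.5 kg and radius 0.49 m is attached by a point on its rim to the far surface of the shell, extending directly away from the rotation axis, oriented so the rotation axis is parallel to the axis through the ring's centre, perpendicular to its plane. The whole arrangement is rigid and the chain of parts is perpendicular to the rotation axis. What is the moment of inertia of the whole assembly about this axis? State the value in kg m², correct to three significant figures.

5.31

Spherical shell: I_cm = (2/3)MR² = (2/3)(4.2)(0.22)² = 0.13552 kg m²; centre at d = 0.22 m, so the parallel axis theorem gives I = 0.13552 + (4.2)(0.22)² = 0.3388 kg m².
Thin ring: I_cm = MR² = (4.5)(0.49)² = 1.0804 kg m²; centre at d = 0.22 + 0.22 + 0.49 = 0.93 m, so the parallel axis theorem gives I = 1.0804 + (4.5)(0.93)² = 4.9725 kg m².
Total I = 0.3388 + 4.9725 = 5.3113 kg m².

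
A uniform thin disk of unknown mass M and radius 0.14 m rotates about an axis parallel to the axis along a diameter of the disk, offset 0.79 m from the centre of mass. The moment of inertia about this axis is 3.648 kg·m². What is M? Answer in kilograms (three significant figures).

5.80

I = I_cm + Md² = (1/4)MR² + Md² = M·[0.25·(0.14)² + (0.79)²] = M·0.629.
So M = 3.648 / 0.629 = 5.7997 kg.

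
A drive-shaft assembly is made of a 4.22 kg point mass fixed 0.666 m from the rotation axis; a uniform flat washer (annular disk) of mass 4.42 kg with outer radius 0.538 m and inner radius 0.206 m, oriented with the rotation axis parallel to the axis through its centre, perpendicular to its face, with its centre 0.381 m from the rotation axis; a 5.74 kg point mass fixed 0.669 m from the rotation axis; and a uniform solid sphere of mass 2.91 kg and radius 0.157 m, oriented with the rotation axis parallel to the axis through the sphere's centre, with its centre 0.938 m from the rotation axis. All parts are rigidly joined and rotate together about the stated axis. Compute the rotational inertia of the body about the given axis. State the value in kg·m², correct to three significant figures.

Point mass: I_cm = 0; centre at d = 0.666 m, so the parallel axis theorem gives I = 0 + (4.22)(0.666)² = 1.8718 kg·m².
Annular disk: I_cm = (1/2)M(R²+r²) = (1/2)(4.42)[(0.538)² + (0.206)²] = 0.73345 kg·m²; centre at d = 0.381 m, so the parallel axis theorem gives I = 0.73345 + (4.42)(0.381)² = 1.3751 kg·m².
Point mass: I_cm = 0; centre at d = 0.669 m, so the parallel axis theorem gives I = 0 + (5.74)(0.669)² = 2.569 kg·m².
Solid sphere: I_cm = (2/5)MR² = (2/5)(2.91)(0.157)² = 0.028691 kg·m²; centre at d = 0.938 m, so the parallel axis theorem gives I = 0.028691 + (2.91)(0.938)² = 2.589 kg·m².
Total I = 1.8718 + 1.3751 + 2.569 + 2.589 = 8.4049 kg·m².

8.40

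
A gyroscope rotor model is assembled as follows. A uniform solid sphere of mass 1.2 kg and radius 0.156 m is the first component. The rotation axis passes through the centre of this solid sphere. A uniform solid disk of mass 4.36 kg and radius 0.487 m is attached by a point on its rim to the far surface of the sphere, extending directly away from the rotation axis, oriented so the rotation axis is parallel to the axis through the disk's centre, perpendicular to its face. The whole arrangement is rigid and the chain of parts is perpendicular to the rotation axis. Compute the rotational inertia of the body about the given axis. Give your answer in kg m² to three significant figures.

Solid sphere: I_cm = (2/5)MR² = (2/5)(1.2)(0.156)² = 0.011681 kg m²; axis through the centre, so I = 0.011681 kg m².
Solid disk: I_cm = (1/2)MR² = (1/2)(4.36)(0.487)² = 0.51703 kg m²; centre at d = 0.156 + 0.487 = 0.643 m, so the parallel axis theorem gives I = 0.51703 + (4.36)(0.643)² = 2.3197 kg m².
Total I = 0.011681 + 2.3197 = 2.3313 kg m².

2.33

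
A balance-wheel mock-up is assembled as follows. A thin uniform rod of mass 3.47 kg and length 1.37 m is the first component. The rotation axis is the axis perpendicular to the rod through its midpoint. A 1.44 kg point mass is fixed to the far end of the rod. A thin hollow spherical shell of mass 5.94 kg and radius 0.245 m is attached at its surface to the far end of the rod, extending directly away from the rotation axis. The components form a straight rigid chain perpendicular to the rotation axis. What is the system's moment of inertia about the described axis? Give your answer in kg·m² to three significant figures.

6.59

Thin rod: I_cm = (1/12)ML² = (1/12)(3.47)(1.37)² = 0.54274 kg·m²; axis through the centre, so I = 0.54274 kg·m².
Point mass: I_cm = 0; centre at d = 0.685 m, so I = I_cm + Md² gives I = 0 + (1.44)(0.685)² = 0.67568 kg·m².
Spherical shell: I_cm = (2/3)MR² = (2/3)(5.94)(0.245)² = 0.2377 kg·m²; centre at d = 0.685 + 0.245 = 0.93 m, so I = I_cm + Md² gives I = 0.2377 + (5.94)(0.93)² = 5.3752 kg·m².
Total I = 0.54274 + 0.67568 + 5.3752 = 6.5936 kg·m².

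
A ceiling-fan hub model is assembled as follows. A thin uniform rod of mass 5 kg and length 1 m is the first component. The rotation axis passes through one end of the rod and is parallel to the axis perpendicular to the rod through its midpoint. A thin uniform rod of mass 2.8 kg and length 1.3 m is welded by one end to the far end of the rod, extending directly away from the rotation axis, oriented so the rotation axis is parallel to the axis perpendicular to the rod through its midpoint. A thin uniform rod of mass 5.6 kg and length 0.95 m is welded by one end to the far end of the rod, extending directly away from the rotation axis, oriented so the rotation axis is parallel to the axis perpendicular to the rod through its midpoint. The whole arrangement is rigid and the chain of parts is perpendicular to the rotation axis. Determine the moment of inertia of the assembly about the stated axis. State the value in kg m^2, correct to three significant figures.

53.2

Thin rod: I_cm = (1/12)ML² = (1/12)(5)(1)² = 0.41667 kg m^2; centre at d = 0.5 m, so I = I_cm + Md² gives I = 0.41667 + (5)(0.5)² = 1.6667 kg m^2.
Thin rod: I_cm = (1/12)ML² = (1/12)(2.8)(1.3)² = 0.39433 kg m^2; centre at d = 0.5 + 0.5 + 0.65 = 1.65 m, so I = I_cm + Md² gives I = 0.39433 + (2.8)(1.65)² = 8.0173 kg m^2.
Thin rod: I_cm = (1/12)ML² = (1/12)(5.6)(0.95)² = 0.42117 kg m^2; centre at d = 0.5 + 0.5 + 0.65 + 0.65 + 0.475 = 2.775 m, so I = I_cm + Md² gives I = 0.42117 + (5.6)(2.775)² = 43.545 kg m^2.
Total I = 1.6667 + 8.0173 + 43.545 = 53.229 kg m^2.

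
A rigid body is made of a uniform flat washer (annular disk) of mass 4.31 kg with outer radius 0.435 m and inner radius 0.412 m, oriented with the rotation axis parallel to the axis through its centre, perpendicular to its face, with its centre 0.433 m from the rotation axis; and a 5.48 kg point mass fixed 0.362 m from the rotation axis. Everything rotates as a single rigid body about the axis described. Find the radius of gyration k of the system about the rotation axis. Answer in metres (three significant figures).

0.485

Annular disk: I_cm = (1/2)M(R²+r²) = (1/2)(4.31)[(0.435)² + (0.412)²] = 0.77358 kg m^2; centre at d = 0.433 m, so I = I_cm + Md² gives I = 0.77358 + (4.31)(0.433)² = 1.5817 kg m^2.
Point mass: I_cm = 0; centre at d = 0.362 m, so I = I_cm + Md² gives I = 0 + (5.48)(0.362)² = 0.71812 kg m^2.
Total I = 2.2998 kg m^2; total mass M = 9.79 kg.
k = √(I/M) = √(2.2998/9.79) = 0.48468 m.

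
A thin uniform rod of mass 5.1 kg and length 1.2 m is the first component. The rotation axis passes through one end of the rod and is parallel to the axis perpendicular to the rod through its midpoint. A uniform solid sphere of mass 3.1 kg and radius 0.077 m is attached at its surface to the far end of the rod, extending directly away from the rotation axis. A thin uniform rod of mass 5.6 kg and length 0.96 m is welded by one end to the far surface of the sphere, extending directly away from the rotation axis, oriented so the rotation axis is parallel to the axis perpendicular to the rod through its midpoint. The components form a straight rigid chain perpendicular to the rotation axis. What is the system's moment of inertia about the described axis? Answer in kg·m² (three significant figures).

26.8

Thin rod: I_cm = (1/12)ML² = (1/12)(5.1)(1.2)² = 0.612 kg·m²; centre at d = 0.6 m, so I = I_cm + Md² gives I = 0.612 + (5.1)(0.6)² = 2.448 kg·m².
Solid sphere: I_cm = (2/5)MR² = (2/5)(3.1)(0.077)² = 0.007352 kg·m²; centre at d = 0.6 + 0.6 + 0.077 = 1.277 m, so I = I_cm + Md² gives I = 0.007352 + (3.1)(1.277)² = 5.0626 kg·m².
Thin rod: I_cm = (1/12)ML² = (1/12)(5.6)(0.96)² = 0.43008 kg·m²; centre at d = 0.6 + 0.6 + 0.077 + 0.077 + 0.48 = 1.834 m, so I = I_cm + Md² gives I = 0.43008 + (5.6)(1.834)² = 19.266 kg·m².
Total I = 2.448 + 5.0626 + 19.266 = 26.777 kg·m².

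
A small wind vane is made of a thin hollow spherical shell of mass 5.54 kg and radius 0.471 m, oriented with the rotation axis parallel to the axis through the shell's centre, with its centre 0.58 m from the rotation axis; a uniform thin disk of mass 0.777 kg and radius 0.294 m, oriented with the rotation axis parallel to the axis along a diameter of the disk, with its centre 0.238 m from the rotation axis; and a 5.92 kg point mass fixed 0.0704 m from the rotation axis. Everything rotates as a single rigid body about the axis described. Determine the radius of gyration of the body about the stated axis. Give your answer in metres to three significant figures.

Spherical shell: I_cm = (2/3)MR² = (2/3)(5.54)(0.471)² = 0.81933 kg·m²; centre at d = 0.58 m, so I = I_cm + Md² gives I = 0.81933 + (5.54)(0.58)² = 2.683 kg·m².
Thin disk: I_cm = (1/4)MR² = (1/4)(0.777)(0.294)² = 0.01679 kg·m²; centre at d = 0.238 m, so I = I_cm + Md² gives I = 0.01679 + (0.777)(0.238)² = 0.060803 kg·m².
Point mass: I_cm = 0; centre at d = 0.0704 m, so I = I_cm + Md² gives I = 0 + (5.92)(0.0704)² = 0.02934 kg·m².
Total I = 2.7731 kg·m²; total mass M = 12.237 kg.
k = √(I/M) = √(2.7731/12.237) = 0.47604 m.

0.476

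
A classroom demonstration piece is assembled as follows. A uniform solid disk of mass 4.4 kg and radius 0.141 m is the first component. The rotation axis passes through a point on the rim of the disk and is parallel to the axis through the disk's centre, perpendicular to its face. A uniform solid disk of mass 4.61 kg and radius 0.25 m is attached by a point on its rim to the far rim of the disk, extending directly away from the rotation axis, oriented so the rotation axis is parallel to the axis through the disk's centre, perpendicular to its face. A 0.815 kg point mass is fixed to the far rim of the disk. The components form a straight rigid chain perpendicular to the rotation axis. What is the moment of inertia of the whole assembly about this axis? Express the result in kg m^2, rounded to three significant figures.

2.08

Solid disk: I_cm = (1/2)MR² = (1/2)(4.4)(0.141)² = 0.043738 kg m^2; centre at d = 0.141 m, so the parallel axis theorem gives I = 0.043738 + (4.4)(0.141)² = 0.13121 kg m^2.
Solid disk: I_cm = (1/2)MR² = (1/2)(4.61)(0.25)² = 0.14406 kg m^2; centre at d = 0.141 + 0.141 + 0.25 = 0.532 m, so the parallel axis theorem gives I = 0.14406 + (4.61)(0.532)² = 1.4488 kg m^2.
Point mass: I_cm = 0; centre at d = 0.141 + 0.141 + 0.25 + 0.25 = 0.782 m, so the parallel axis theorem gives I = 0 + (0.815)(0.782)² = 0.49839 kg m^2.
Total I = 0.13121 + 1.4488 + 0.49839 = 2.0784 kg m^2.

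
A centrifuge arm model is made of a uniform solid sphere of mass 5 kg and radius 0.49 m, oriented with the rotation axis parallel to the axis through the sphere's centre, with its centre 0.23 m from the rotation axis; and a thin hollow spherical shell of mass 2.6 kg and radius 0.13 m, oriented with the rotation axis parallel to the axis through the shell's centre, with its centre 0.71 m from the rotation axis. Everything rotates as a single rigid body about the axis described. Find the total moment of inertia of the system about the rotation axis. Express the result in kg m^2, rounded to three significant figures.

2.08

Solid sphere: I_cm = (2/5)MR² = (2/5)(5)(0.49)² = 0.4802 kg m^2; centre at d = 0.23 m, so I = I_cm + Md² gives I = 0.4802 + (5)(0.23)² = 0.7447 kg m^2.
Spherical shell: I_cm = (2/3)MR² = (2/3)(2.6)(0.13)² = 0.029293 kg m^2; centre at d = 0.71 m, so I = I_cm + Md² gives I = 0.029293 + (2.6)(0.71)² = 1.34 kg m^2.
Total I = 0.7447 + 1.34 = 2.0847 kg m^2.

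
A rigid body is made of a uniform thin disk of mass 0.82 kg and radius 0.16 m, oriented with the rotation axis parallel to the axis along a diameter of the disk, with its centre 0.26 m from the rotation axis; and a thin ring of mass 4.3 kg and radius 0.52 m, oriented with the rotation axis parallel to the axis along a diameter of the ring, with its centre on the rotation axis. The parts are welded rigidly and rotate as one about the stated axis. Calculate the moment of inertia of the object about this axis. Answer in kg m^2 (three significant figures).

0.642

Thin disk: I_cm = (1/4)MR² = (1/4)(0.82)(0.16)² = 0.005248 kg m^2; centre at d = 0.26 m, so the parallel axis theorem gives I = 0.005248 + (0.82)(0.26)² = 0.06068 kg m^2.
Thin ring: I_cm = (1/2)MR² = (1/2)(4.3)(0.52)² = 0.58136 kg m^2; axis through the centre, so I = 0.58136 kg m^2.
Total I = 0.06068 + 0.58136 = 0.64204 kg m^2.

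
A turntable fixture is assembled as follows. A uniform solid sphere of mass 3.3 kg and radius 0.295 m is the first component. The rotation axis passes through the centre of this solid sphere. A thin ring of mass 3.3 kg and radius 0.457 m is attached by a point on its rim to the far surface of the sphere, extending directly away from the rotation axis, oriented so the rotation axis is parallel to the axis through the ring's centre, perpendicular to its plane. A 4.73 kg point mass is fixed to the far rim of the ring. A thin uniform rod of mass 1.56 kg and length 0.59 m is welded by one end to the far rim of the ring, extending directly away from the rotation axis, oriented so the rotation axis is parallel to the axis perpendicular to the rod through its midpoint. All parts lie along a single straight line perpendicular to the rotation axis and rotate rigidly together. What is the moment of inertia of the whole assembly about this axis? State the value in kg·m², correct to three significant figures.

13.2

Solid sphere: I_cm = (2/5)MR² = (2/5)(3.3)(0.295)² = 0.11487 kg·m²; axis through the centre, so I = 0.11487 kg·m².
Thin ring: I_cm = MR² = (3.3)(0.457)² = 0.6892 kg·m²; centre at d = 0.295 + 0.457 = 0.752 m, so the parallel axis theorem gives I = 0.6892 + (3.3)(0.752)² = 2.5554 kg·m².
Point mass: I_cm = 0; centre at d = 0.295 + 0.457 + 0.457 = 1.209 m, so the parallel axis theorem gives I = 0 + (4.73)(1.209)² = 6.9138 kg·m².
Thin rod: I_cm = (1/12)ML² = (1/12)(1.56)(0.59)² = 0.045253 kg·m²; centre at d = 0.295 + 0.457 + 0.457 + 0.295 = 1.504 m, so the parallel axis theorem gives I = 0.045253 + (1.56)(1.504)² = 3.574 kg·m².
Total I = 0.11487 + 2.5554 + 6.9138 + 3.574 = 13.158 kg·m².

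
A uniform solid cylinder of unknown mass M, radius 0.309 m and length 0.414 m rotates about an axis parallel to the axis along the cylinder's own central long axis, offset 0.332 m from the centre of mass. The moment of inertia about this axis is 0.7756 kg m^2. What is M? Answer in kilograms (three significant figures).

I = I_cm + Md² = (1/2)MR² + Md² = M·[0.5·(0.309)² + (0.332)²] = M·0.15796.
So M = 0.7756 / 0.15796 = 4.91 kg.

4.91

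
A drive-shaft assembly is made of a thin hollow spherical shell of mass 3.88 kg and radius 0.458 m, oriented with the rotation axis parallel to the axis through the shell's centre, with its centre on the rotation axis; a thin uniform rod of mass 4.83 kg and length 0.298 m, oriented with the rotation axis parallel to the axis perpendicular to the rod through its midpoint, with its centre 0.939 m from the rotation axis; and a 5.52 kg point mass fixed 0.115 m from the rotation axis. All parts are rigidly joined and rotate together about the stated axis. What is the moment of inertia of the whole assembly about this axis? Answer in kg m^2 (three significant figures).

Spherical shell: I_cm = (2/3)MR² = (2/3)(3.88)(0.458)² = 0.54259 kg m^2; axis through the centre, so I = 0.54259 kg m^2.
Thin rod: I_cm = (1/12)ML² = (1/12)(4.83)(0.298)² = 0.035744 kg m^2; centre at d = 0.939 m, so I = I_cm + Md² gives I = 0.035744 + (4.83)(0.939)² = 4.2945 kg m^2.
Point mass: I_cm = 0; centre at d = 0.115 m, so I = I_cm + Md² gives I = 0 + (5.52)(0.115)² = 0.073002 kg m^2.
Total I = 0.54259 + 4.2945 + 0.073002 = 4.91 kg m^2.

4.91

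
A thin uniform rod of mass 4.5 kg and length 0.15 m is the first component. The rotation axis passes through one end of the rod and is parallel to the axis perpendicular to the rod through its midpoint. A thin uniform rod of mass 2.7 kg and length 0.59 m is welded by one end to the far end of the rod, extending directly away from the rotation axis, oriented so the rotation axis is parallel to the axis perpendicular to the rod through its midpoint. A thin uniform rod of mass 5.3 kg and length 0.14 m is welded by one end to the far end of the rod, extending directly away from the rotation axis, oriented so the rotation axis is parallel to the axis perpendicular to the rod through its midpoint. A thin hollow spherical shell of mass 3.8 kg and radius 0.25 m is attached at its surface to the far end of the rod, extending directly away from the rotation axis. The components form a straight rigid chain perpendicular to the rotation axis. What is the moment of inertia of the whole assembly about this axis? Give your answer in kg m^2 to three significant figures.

9.14

Thin rod: I_cm = (1/12)ML² = (1/12)(4.5)(0.15)² = 0.0084375 kg m^2; centre at d = 0.075 m, so the parallel axis theorem gives I = 0.0084375 + (4.5)(0.075)² = 0.03375 kg m^2.
Thin rod: I_cm = (1/12)ML² = (1/12)(2.7)(0.59)² = 0.078322 kg m^2; centre at d = 0.075 + 0.075 + 0.295 = 0.445 m, so the parallel axis theorem gives I = 0.078322 + (2.7)(0.445)² = 0.61299 kg m^2.
Thin rod: I_cm = (1/12)ML² = (1/12)(5.3)(0.14)² = 0.0086567 kg m^2; centre at d = 0.075 + 0.075 + 0.295 + 0.295 + 0.07 = 0.81 m, so the parallel axis theorem gives I = 0.0086567 + (5.3)(0.81)² = 3.486 kg m^2.
Spherical shell: I_cm = (2/3)MR² = (2/3)(3.8)(0.25)² = 0.15833 kg m^2; centre at d = 0.075 + 0.075 + 0.295 + 0.295 + 0.07 + 0.07 + 0.25 = 1.13 m, so the parallel axis theorem gives I = 0.15833 + (3.8)(1.13)² = 5.0106 kg m^2.
Total I = 0.03375 + 0.61299 + 3.486 + 5.0106 = 9.1433 kg m^2.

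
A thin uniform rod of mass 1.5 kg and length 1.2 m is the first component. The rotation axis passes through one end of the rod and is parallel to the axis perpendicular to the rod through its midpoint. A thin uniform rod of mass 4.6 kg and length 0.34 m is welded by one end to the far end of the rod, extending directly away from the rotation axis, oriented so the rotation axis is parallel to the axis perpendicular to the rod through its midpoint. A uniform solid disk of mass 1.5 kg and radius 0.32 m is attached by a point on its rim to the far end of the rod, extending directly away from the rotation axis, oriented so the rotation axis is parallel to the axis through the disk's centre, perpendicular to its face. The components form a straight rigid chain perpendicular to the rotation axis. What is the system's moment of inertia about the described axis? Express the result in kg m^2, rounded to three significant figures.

Thin rod: I_cm = (1/12)ML² = (1/12)(1.5)(1.2)² = 0.18 kg m^2; centre at d = 0.6 m, so the parallel axis theorem gives I = 0.18 + (1.5)(0.6)² = 0.72 kg m^2.
Thin rod: I_cm = (1/12)ML² = (1/12)(4.6)(0.34)² = 0.044313 kg m^2; centre at d = 0.6 + 0.6 + 0.17 = 1.37 m, so the parallel axis theorem gives I = 0.044313 + (4.6)(1.37)² = 8.6781 kg m^2.
Solid disk: I_cm = (1/2)MR² = (1/2)(1.5)(0.32)² = 0.0768 kg m^2; centre at d = 0.6 + 0.6 + 0.17 + 0.17 + 0.32 = 1.86 m, so the parallel axis theorem gives I = 0.0768 + (1.5)(1.86)² = 5.2662 kg m^2.
Total I = 0.72 + 8.6781 + 5.2662 = 14.664 kg m^2.

14.7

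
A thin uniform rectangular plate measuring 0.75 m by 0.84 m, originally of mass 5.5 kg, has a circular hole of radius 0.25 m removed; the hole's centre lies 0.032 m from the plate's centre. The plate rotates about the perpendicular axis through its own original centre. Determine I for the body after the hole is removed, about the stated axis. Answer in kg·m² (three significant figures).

0.526

Unpierced body about its centre: I₀ = (1/12)M(a²+b²) = (1/12)(5.5)[(0.75)² + (0.84)²] = 0.58121 kg·m².
The removed disk has mass m = M·πr²/(ab) = (5.5)·π(0.25)²/(0.75·0.84) = 1.7142 kg (same uniform areal density).
Its moment of inertia about the rotation axis (parallel-axis theorem): I_hole = (1/2)mr² + md² = (1/2)(1.7142)(0.25)² + (1.7142)(0.032)² = 0.055323 kg·m².
Treating the hole as negative mass, I = I₀ − I_hole = 0.58121 − 0.055323 = 0.52589 kg·m².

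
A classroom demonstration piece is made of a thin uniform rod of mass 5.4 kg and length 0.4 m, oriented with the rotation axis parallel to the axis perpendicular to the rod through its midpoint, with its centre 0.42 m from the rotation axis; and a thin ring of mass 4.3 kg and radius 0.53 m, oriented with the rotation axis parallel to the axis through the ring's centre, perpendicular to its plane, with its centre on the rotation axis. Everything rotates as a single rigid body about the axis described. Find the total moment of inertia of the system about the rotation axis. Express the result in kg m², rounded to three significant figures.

2.23

Thin rod: I_cm = (1/12)ML² = (1/12)(5.4)(0.4)² = 0.072 kg m²; centre at d = 0.42 m, so the parallel axis theorem gives I = 0.072 + (5.4)(0.42)² = 1.0246 kg m².
Thin ring: I_cm = MR² = (4.3)(0.53)² = 1.2079 kg m²; axis through the centre, so I = 1.2079 kg m².
Total I = 1.0246 + 1.2079 = 2.2324 kg m².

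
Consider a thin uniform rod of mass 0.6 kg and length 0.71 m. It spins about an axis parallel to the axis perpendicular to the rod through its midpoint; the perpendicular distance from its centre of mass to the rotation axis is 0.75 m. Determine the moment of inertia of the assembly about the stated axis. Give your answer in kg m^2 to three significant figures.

I_cm = (1/12)ML² = (1/12)(0.6)(0.71)² = 0.025205 kg m^2; centre at d = 0.75 m, so the parallel axis theorem gives I = 0.025205 + (0.6)(0.75)² = 0.3627 kg m^2.

0.363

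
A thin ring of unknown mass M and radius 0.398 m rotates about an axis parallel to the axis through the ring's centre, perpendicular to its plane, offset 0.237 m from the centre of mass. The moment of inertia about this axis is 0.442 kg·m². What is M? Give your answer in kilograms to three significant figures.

I = I_cm + Md² = MR² + Md² = M·[1·(0.398)² + (0.237)²] = M·0.21457.
So M = 0.442 / 0.21457 = 2.0599 kg.

2.06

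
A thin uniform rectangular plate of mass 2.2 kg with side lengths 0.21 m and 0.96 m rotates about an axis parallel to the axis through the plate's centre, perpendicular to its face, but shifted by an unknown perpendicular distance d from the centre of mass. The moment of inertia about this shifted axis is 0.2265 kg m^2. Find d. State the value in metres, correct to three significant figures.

0.150

About the centre-of-mass axis, I_cm = (1/12)M(a²+b²) = (1/12)(2.2)[(0.21)² + (0.96)²] = 0.17705 kg m^2.
Parallel axis theorem: I = I_cm + Md², so Md² = 0.2265 − 0.17705 = 0.049455 kg m^2.
d = √(0.049455 / 2.2) = 0.14993 m.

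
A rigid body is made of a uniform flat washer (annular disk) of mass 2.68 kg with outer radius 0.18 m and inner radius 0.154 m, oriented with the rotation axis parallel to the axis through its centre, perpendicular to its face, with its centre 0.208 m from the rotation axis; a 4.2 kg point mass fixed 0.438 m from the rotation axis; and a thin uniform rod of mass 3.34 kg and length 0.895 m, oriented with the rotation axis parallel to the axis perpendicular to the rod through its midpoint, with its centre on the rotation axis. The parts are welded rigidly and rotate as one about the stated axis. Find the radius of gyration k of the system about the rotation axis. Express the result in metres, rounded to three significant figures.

0.345

Annular disk: I_cm = (1/2)M(R²+r²) = (1/2)(2.68)[(0.18)² + (0.154)²] = 0.075195 kg m²; centre at d = 0.208 m, so I = I_cm + Md² gives I = 0.075195 + (2.68)(0.208)² = 0.19114 kg m².
Point mass: I_cm = 0; centre at d = 0.438 m, so I = I_cm + Md² gives I = 0 + (4.2)(0.438)² = 0.80574 kg m².
Thin rod: I_cm = (1/12)ML² = (1/12)(3.34)(0.895)² = 0.22295 kg m²; axis through the centre, so I = 0.22295 kg m².
Total I = 1.2198 kg m²; total mass M = 10.22 kg.
k = √(I/M) = √(1.2198/10.22) = 0.34548 m.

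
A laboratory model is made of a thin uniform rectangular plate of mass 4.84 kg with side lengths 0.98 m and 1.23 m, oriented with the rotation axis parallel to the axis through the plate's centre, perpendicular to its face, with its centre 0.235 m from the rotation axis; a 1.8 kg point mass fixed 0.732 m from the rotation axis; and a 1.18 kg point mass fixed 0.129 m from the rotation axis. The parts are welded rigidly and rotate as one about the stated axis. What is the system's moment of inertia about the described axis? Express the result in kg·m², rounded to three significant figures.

2.25

Rectangular plate: I_cm = (1/12)M(a²+b²) = (1/12)(4.84)[(0.98)² + (1.23)²] = 0.99756 kg·m²; centre at d = 0.235 m, so I = I_cm + Md² gives I = 0.99756 + (4.84)(0.235)² = 1.2649 kg·m².
Point mass: I_cm = 0; centre at d = 0.732 m, so I = I_cm + Md² gives I = 0 + (1.8)(0.732)² = 0.96448 kg·m².
Point mass: I_cm = 0; centre at d = 0.129 m, so I = I_cm + Md² gives I = 0 + (1.18)(0.129)² = 0.019636 kg·m².
Total I = 1.2649 + 0.96448 + 0.019636 = 2.249 kg·m².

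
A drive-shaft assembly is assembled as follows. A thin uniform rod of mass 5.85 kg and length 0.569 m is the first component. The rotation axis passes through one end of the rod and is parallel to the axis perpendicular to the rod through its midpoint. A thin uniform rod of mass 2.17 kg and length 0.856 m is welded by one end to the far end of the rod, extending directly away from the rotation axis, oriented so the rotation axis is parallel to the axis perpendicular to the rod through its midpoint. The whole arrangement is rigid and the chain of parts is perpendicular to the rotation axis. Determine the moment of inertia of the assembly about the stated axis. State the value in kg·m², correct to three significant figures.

2.92

Thin rod: I_cm = (1/12)ML² = (1/12)(5.85)(0.569)² = 0.15783 kg·m²; centre at d = 0.2845 m, so the parallel axis theorem gives I = 0.15783 + (5.85)(0.2845)² = 0.63133 kg·m².
Thin rod: I_cm = (1/12)ML² = (1/12)(2.17)(0.856)² = 0.1325 kg·m²; centre at d = 0.2845 + 0.2845 + 0.428 = 0.997 m, so the parallel axis theorem gives I = 0.1325 + (2.17)(0.997)² = 2.2895 kg·m².
Total I = 0.63133 + 2.2895 = 2.9208 kg·m².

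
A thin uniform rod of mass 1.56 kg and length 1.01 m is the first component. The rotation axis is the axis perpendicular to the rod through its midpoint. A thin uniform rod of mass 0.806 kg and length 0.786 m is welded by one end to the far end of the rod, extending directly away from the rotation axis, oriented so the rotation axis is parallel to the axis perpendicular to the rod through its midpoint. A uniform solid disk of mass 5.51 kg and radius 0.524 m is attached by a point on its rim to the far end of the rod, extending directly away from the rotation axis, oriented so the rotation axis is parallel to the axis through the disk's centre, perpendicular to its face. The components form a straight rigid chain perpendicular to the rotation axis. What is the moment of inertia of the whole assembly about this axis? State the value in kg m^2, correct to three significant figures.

19.7

Thin rod: I_cm = (1/12)ML² = (1/12)(1.56)(1.01)² = 0.13261 kg m^2; axis through the centre, so I = 0.13261 kg m^2.
Thin rod: I_cm = (1/12)ML² = (1/12)(0.806)(0.786)² = 0.041495 kg m^2; centre at d = 0.505 + 0.393 = 0.898 m, so the parallel axis theorem gives I = 0.041495 + (0.806)(0.898)² = 0.69146 kg m^2.
Solid disk: I_cm = (1/2)MR² = (1/2)(5.51)(0.524)² = 0.75646 kg m^2; centre at d = 0.505 + 0.393 + 0.393 + 0.524 = 1.815 m, so the parallel axis theorem gives I = 0.75646 + (5.51)(1.815)² = 18.908 kg m^2.
Total I = 0.13261 + 0.69146 + 18.908 = 19.732 kg m^2.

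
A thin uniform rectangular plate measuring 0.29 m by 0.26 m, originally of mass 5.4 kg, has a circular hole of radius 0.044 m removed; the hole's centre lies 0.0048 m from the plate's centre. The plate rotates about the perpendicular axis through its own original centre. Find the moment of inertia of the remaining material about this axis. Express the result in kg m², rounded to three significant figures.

0.0678

Unpierced body about its centre: I₀ = (1/12)M(a²+b²) = (1/12)(5.4)[(0.29)² + (0.26)²] = 0.068265 kg m².
The removed disk has mass m = M·πr²/(ab) = (5.4)·π(0.044)²/(0.29·0.26) = 0.43559 kg (same uniform areal density).
Its moment of inertia about the rotation axis (parallel-axis theorem): I_hole = (1/2)mr² + md² = (1/2)(0.43559)(0.044)² + (0.43559)(0.0048)² = 0.00043169 kg m².
Treating the hole as negative mass, I = I₀ − I_hole = 0.068265 − 0.00043169 = 0.067833 kg m².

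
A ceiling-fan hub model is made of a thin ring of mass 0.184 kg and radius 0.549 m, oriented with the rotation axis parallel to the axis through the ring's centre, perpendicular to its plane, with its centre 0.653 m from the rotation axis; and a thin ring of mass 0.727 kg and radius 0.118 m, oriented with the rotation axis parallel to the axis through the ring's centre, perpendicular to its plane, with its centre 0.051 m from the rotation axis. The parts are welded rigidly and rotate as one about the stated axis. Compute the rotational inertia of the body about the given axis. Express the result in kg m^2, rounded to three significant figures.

0.146

Thin ring: I_cm = MR² = (0.184)(0.549)² = 0.055458 kg m^2; centre at d = 0.653 m, so I = I_cm + Md² gives I = 0.055458 + (0.184)(0.653)² = 0.13392 kg m^2.
Thin ring: I_cm = MR² = (0.727)(0.118)² = 0.010123 kg m^2; centre at d = 0.051 m, so I = I_cm + Md² gives I = 0.010123 + (0.727)(0.051)² = 0.012014 kg m^2.
Total I = 0.13392 + 0.012014 = 0.14593 kg m^2.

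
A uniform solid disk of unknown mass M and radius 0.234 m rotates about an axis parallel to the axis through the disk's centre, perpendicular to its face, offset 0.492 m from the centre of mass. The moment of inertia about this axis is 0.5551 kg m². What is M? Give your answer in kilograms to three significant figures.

I = I_cm + Md² = (1/2)MR² + Md² = M·[0.5·(0.234)² + (0.492)²] = M·0.26944.
So M = 0.5551 / 0.26944 = 2.0602 kg.

2.06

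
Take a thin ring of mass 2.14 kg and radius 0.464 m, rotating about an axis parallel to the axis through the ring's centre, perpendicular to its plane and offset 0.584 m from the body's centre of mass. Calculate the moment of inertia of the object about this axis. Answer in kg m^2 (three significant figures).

I_cm = MR² = (2.14)(0.464)² = 0.46073 kg m^2; centre at d = 0.584 m, so the parallel axis theorem gives I = 0.46073 + (2.14)(0.584)² = 1.1906 kg m^2.

1.19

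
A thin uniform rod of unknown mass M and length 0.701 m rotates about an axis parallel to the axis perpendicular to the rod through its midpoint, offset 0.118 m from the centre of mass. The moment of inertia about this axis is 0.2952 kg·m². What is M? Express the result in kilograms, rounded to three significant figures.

I = I_cm + Md² = (1/12)ML² + Md² = M·[0.0833333·(0.701)² + (0.118)²] = M·0.054874.
So M = 0.2952 / 0.054874 = 5.3796 kg.

5.38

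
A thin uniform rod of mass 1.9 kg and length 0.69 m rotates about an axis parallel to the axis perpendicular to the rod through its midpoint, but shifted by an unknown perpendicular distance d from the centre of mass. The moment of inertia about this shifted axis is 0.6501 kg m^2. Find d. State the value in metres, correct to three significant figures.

About the centre-of-mass axis, I_cm = (1/12)ML² = (1/12)(1.9)(0.69)² = 0.075382 kg m^2.
Parallel axis theorem: I = I_cm + Md², so Md² = 0.6501 − 0.075382 = 0.57472 kg m^2.
d = √(0.57472 / 1.9) = 0.54998 m.

0.550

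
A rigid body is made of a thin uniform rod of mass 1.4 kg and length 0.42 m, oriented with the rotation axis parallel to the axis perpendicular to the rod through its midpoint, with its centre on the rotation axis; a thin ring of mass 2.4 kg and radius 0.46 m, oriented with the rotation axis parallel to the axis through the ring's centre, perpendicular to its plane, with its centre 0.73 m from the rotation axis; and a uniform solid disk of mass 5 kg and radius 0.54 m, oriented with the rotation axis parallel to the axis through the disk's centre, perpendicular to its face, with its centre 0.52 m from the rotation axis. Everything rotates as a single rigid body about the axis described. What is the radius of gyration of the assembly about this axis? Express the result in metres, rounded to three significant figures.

0.665

Thin rod: I_cm = (1/12)ML² = (1/12)(1.4)(0.42)² = 0.02058 kg m^2; axis through the centre, so I = 0.02058 kg m^2.
Thin ring: I_cm = MR² = (2.4)(0.46)² = 0.50784 kg m^2; centre at d = 0.73 m, so I = I_cm + Md² gives I = 0.50784 + (2.4)(0.73)² = 1.7868 kg m^2.
Solid disk: I_cm = (1/2)MR² = (1/2)(5)(0.54)² = 0.729 kg m^2; centre at d = 0.52 m, so I = I_cm + Md² gives I = 0.729 + (5)(0.52)² = 2.081 kg m^2.
Total I = 3.8884 kg m^2; total mass M = 8.8 kg.
k = √(I/M) = √(3.8884/8.8) = 0.66473 m.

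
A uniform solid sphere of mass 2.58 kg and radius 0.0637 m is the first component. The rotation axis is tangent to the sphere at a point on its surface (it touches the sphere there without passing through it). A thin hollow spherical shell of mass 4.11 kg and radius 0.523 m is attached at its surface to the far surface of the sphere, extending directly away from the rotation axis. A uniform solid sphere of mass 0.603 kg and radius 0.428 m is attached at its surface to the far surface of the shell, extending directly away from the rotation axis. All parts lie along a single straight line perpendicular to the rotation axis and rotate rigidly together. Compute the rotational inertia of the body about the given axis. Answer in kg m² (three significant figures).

4.09

Solid sphere: I_cm = (2/5)MR² = (2/5)(2.58)(0.0637)² = 0.0041875 kg m²; centre at d = 0.0637 m, so the parallel axis theorem gives I = 0.0041875 + (2.58)(0.0637)² = 0.014656 kg m².
Spherical shell: I_cm = (2/3)MR² = (2/3)(4.11)(0.523)² = 0.74947 kg m²; centre at d = 0.0637 + 0.0637 + 0.523 = 0.6504 m, so the parallel axis theorem gives I = 0.74947 + (4.11)(0.6504)² = 2.4881 kg m².
Solid sphere: I_cm = (2/5)MR² = (2/5)(0.603)(0.428)² = 0.044184 kg m²; centre at d = 0.0637 + 0.0637 + 0.523 + 0.523 + 0.428 = 1.6014 m, so the parallel axis theorem gives I = 0.044184 + (0.603)(1.6014)² = 1.5906 kg m².
Total I = 0.014656 + 2.4881 + 1.5906 = 4.0933 kg m².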